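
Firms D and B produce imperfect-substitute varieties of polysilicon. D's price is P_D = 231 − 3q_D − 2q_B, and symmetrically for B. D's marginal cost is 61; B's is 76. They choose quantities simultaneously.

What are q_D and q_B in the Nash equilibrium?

22.1875, 18.4375

Firm D's profit: π = q_D(231 − 3q_D − 2q_B) − 61q_D.
∂π/∂q_D = 170 − 6q_D − 2q_B = 0 ⇒ q_D = 85/3 − (1/3)q_B.
Similarly q_B = 155/6 − (1/3)q_D.
Solving the two reaction functions simultaneously: (1 − (−1/3)(−1/3))q_D = 85/3 − (1/3)·(155/6), so (8/9)q_D = 355/18 and q_D = 22.1875.
Then q_B = 155/6 − (1/3)·22.1875 = 18.4375.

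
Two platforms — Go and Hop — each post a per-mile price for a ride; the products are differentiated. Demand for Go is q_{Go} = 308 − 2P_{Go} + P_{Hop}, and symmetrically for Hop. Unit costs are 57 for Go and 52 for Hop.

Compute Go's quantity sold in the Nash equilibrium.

Go's profit: π = (P_{Go} − 57)(308 − 2P_{Go} + P_{Hop}).
∂π/∂P_{Go} = 422 − 4P_{Go} + P_{Hop} = 0 ⇒ P_{Go} = 105.5 + 0.25P_{Hop}.
Similarly P_{Hop} = 103 + 0.25P_{Go}.
Plugging P_{Hop} into Go's best response: P_{Go} = 105.5 + 0.25(103 + 0.25P_{Go}) ⇒ 0.9375P_{Go} = 131.25, so P_{Go} = 140.
Then P_{Hop} = 103 + 0.25·140 = 138.
q_{Go} = 308 − 2·140 + 138 = 166.

166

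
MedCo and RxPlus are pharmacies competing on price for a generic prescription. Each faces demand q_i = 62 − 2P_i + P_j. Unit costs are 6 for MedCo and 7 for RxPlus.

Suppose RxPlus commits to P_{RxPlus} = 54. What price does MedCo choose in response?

MedCo's profit: π = (P_{MedCo} − 6)(62 − 2P_{MedCo} + P_{RxPlus}).
∂π/∂P_{MedCo} = 74 − 4P_{MedCo} + P_{RxPlus} = 0 ⇒ P_{MedCo} = 18.5 + 0.25P_{RxPlus}.
At P_{RxPlus} = 54: P_{MedCo} = 18.5 + 0.25·54 = 32.

32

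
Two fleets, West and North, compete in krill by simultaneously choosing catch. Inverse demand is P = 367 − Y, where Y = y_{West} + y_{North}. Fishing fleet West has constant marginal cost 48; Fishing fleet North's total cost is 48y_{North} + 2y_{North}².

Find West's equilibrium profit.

Fishing fleet West's profit: π = y_{West}(367 − (y_{West} + y_{North})) − 48y_{West}.
∂π/∂y_{West} = 319 − 2y_{West} − y_{North} = 0, so y_{West} = 159.5 − 0.5y_{North}.
For North: ∂π/∂y_{North} = 319 − 6y_{North} − y_{West} = 0 ⇒ y_{North} = 319/6 − (1/6)y_{West}.
Solving the two reaction functions simultaneously: (1 − (−0.5)(−1/6))y_{West} = 159.5 − 0.5·(319/6), so (11/12)y_{West} = 1595/12 and y_{West} = 145.
Then y_{North} = 319/6 − (1/6)·145 = 29.
Price P = 367 − 174 = 193.
West's profit: (193 − 48)·145 = 21025.

21025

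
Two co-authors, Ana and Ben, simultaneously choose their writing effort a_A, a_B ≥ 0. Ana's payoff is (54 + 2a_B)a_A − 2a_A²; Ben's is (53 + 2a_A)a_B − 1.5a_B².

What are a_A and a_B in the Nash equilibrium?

Expanding Ana's payoff: 54a_A + 2a_Ba_A − 2a_A².
∂π/∂a_A = 54 + 2a_B − 4a_A = 0, so a_A = 13.5 + 0.5a_B.
Likewise for Ben: a_B = 53/3 + (2/3)a_A.
Substituting the second reaction function into the first: a_A = 13.5 + 0.5(53/3 + (2/3)a_A), which gives (2/3)a_A = 67/3 ⇒ a_A = 33.5.
Then a_B = 53/3 + (2/3)·33.5 = 40.

33.5, 40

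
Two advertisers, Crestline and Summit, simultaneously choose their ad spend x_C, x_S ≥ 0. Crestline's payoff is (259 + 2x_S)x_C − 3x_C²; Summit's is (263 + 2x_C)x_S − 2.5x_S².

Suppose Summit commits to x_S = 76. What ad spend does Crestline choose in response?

Expanding Crestline's payoff: 259x_C + 2x_Sx_C − 3x_C².
∂π/∂x_C = 259 + 2x_S − 6x_C = 0, so x_C = 259/6 + (1/3)x_S.
At x_S = 76: x_C = 259/6 + (1/3)·76 = 68.5.

68.5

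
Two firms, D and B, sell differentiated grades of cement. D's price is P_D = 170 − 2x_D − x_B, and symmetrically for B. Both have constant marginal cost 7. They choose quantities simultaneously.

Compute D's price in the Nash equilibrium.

Firm D's profit: π = x_D(170 − 2x_D − x_B) − 7x_D.
∂π/∂x_D = 163 − 4x_D − x_B = 0 ⇒ x_D = 40.75 − 0.25x_B.
By symmetry x_B = x_D; substituting into the reaction function, 1.25x_D = 40.75 and x_D = 32.6.
P_D = 170 − 2·32.6 − 32.6 = 72.2.

72.2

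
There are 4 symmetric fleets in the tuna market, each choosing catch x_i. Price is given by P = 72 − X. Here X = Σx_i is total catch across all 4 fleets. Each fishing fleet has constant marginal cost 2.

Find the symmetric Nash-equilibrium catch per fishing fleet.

A representative fishing fleet's profit is π_i = x_i(72 − X) − 2x_i, with X = x_i + Σ_{j≠i} x_j.
First-order condition: 70 − 2x_i − Σ_{j≠i} x_j = 0.
In a symmetric equilibrium every fishing fleet chooses the same x, so Σ_{j≠i} x_j = 3x. The condition becomes 70 − 5x = 0, giving x = 70/5 = 14.

14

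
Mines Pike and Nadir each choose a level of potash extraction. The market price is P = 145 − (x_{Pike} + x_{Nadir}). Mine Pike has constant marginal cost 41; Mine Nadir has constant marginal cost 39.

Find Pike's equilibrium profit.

Mine Pike's profit: π = x_{Pike}(145 − (x_{Pike} + x_{Nadir})) − 41x_{Pike}.
∂π/∂x_{Pike} = 104 − 2x_{Pike} − x_{Nadir} = 0, so x_{Pike} = 52 − 0.5x_{Nadir}.
By the same steps for Nadir: x_{Nadir} = 53 − 0.5x_{Pike}.
Plugging x_{Nadir} into Pike's best response: x_{Pike} = 52 − 0.5(53 − 0.5x_{Pike}) ⇒ 0.75x_{Pike} = 25.5, so x_{Pike} = 34.
Then x_{Nadir} = 53 − 0.5·34 = 36.
Price P = 145 − 70 = 75.
Pike's profit: (75 − 41)·34 = 1156.

1156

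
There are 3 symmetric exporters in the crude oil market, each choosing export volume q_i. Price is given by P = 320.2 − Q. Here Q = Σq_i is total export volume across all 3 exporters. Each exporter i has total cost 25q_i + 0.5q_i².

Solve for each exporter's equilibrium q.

59.04

A representative exporter's profit is π_i = q_i(320.2 − Q) − 25q_i − 0.5q_i², with Q = q_i + Σ_{j≠i} q_j.
First-order condition: 295.2 − 3q_i − Σ_{j≠i} q_j = 0.
With identical exporters, set every q_j = q: then 295.2 − 3q − 2q = 0, i.e. q = 295.2/5 = 59.04.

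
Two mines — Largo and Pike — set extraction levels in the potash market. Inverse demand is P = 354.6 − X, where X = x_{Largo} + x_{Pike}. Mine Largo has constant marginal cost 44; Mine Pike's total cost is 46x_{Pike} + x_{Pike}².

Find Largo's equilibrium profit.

Mine Largo's profit: π = x_{Largo}(354.6 − (x_{Largo} + x_{Pike})) − 44x_{Largo}.
∂π/∂x_{Largo} = 310.6 − 2x_{Largo} − x_{Pike} = 0, so x_{Largo} = 155.3 − 0.5x_{Pike}.
For Pike: ∂π/∂x_{Pike} = 308.6 − 4x_{Pike} − x_{Largo} = 0 ⇒ x_{Pike} = 77.15 − 0.25x_{Largo}.
Solving the two reaction functions simultaneously: (1 − (−0.5)(−0.25))x_{Largo} = 155.3 − 0.5·77.15, so 0.875x_{Largo} = 116.725 and x_{Largo} = 133.4.
Then x_{Pike} = 77.15 − 0.25·133.4 = 43.8.
Price P = 354.6 − 177.2 = 177.4.
Largo's profit: (177.4 − 44)·133.4 = 17795.56.

17795.56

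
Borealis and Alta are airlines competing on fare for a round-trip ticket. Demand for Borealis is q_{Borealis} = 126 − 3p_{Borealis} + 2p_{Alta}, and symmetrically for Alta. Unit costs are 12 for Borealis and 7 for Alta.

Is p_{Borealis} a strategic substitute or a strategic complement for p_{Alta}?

strategic complements

Borealis's profit: π = (p_{Borealis} − 12)(126 − 3p_{Borealis} + 2p_{Alta}).
∂π/∂p_{Borealis} = 162 − 6p_{Borealis} + 2p_{Alta} = 0 ⇒ p_{Borealis} = 27 + (1/3)p_{Alta}.
The best-response slope dp_{Borealis}/dp_{Alta} = 1/3 > 0: the reaction function is upward-sloping, so the choices are strategic complements.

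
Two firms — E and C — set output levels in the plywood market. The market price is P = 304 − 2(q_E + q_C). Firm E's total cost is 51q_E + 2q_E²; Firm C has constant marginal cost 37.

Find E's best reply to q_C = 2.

Firm E's profit: π = q_E(304 − 2(q_E + q_C)) − 51q_E − 2q_E².
∂π/∂q_E = 253 − 8q_E − 2q_C = 0, so q_E = 31.625 − 0.25q_C.
At q_C = 2: q_E = 31.625 − 0.25·2 = 31.125.

31.125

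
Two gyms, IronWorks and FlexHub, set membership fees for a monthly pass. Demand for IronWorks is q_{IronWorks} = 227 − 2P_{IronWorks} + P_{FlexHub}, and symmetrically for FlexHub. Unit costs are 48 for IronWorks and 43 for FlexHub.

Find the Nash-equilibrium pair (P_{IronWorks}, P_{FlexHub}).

IronWorks's profit: π = (P_{IronWorks} − 48)(227 − 2P_{IronWorks} + P_{FlexHub}).
∂π/∂P_{IronWorks} = 323 − 4P_{IronWorks} + P_{FlexHub} = 0 ⇒ P_{IronWorks} = 80.75 + 0.25P_{FlexHub}.
Similarly P_{FlexHub} = 78.25 + 0.25P_{IronWorks}.
Substituting the second reaction function into the first: P_{IronWorks} = 80.75 + 0.25(78.25 + 0.25P_{IronWorks}), which gives 0.9375P_{IronWorks} = 100.3125 ⇒ P_{IronWorks} = 107.
Then P_{FlexHub} = 78.25 + 0.25·107 = 105.

107, 105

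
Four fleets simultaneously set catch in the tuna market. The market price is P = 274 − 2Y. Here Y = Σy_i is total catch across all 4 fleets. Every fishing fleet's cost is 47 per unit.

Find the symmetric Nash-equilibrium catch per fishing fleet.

22.7

A representative fishing fleet's profit is π_i = y_i(274 − 2Y) − 47y_i, with Y = y_i + Σ_{j≠i} y_j.
First-order condition: 227 − 4y_i − 2Σ_{j≠i} y_j = 0.
With identical fishing fleets, set every y_j = y: then 227 − 4y − 6y = 0, i.e. y = 227/10 = 22.7.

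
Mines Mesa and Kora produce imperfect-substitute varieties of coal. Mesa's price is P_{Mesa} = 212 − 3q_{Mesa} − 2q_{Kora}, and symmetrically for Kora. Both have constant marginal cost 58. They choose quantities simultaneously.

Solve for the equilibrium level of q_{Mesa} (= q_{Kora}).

19.25

Mine Mesa's profit: π = q_{Mesa}(212 − 3q_{Mesa} − 2q_{Kora}) − 58q_{Mesa}.
∂π/∂q_{Mesa} = 154 − 6q_{Mesa} − 2q_{Kora} = 0 ⇒ q_{Mesa} = 77/3 − (1/3)q_{Kora}.
The game is symmetric, so in equilibrium q_{Kora} = q_{Mesa}: the reaction function gives (4/3)q_{Mesa} = 77/3, hence q_{Mesa} = 19.25.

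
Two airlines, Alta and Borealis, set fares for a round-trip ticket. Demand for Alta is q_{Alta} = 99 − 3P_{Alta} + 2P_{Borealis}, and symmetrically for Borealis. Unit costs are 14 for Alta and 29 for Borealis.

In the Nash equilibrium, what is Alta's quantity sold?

Alta's profit: π = (P_{Alta} − 14)(99 − 3P_{Alta} + 2P_{Borealis}).
∂π/∂P_{Alta} = 141 − 6P_{Alta} + 2P_{Borealis} = 0 ⇒ P_{Alta} = 23.5 + (1/3)P_{Borealis}.
Similarly P_{Borealis} = 31 + (1/3)P_{Alta}.
Plugging P_{Borealis} into Alta's best response: P_{Alta} = 23.5 + (1/3)(31 + (1/3)P_{Alta}) ⇒ (8/9)P_{Alta} = 203/6, so P_{Alta} = 38.0625.
Then P_{Borealis} = 31 + (1/3)·38.0625 = 43.6875.
q_{Alta} = 99 − 3·38.0625 + 2·43.6875 = 72.1875.

72.1875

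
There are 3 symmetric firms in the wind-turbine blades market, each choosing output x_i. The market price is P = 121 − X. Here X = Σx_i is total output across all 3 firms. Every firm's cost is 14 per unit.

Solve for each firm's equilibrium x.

A representative firm's profit is π_i = x_i(121 − X) − 14x_i, with X = x_i + Σ_{j≠i} x_j.
First-order condition: 107 − 2x_i − Σ_{j≠i} x_j = 0.
In a symmetric equilibrium every firm chooses the same x, so Σ_{j≠i} x_j = 2x. The condition becomes 107 − 4x = 0, giving x = 107/4 = 26.75.

26.75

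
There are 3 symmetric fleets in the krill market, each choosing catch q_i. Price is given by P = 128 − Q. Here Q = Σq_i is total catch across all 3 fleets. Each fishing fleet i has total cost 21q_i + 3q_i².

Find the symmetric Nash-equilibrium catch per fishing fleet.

A representative fishing fleet's profit is π_i = q_i(128 − Q) − 21q_i − 3q_i², with Q = q_i + Σ_{j≠i} q_j.
First-order condition: 107 − 8q_i − Σ_{j≠i} q_j = 0.
Imposing symmetry (q_j = q for all j) turns Σ_{j≠i} q_j into 2q, so 107 = 10q and q = 10.7.

10.7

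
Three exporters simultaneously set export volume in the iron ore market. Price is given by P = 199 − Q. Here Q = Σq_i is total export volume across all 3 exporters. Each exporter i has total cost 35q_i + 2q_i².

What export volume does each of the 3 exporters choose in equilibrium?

A representative exporter's profit is π_i = q_i(199 − Q) − 35q_i − 2q_i², with Q = q_i + Σ_{j≠i} q_j.
First-order condition: 164 − 6q_i − Σ_{j≠i} q_j = 0.
With identical exporters, set every q_j = q: then 164 − 6q − 2q = 0, i.e. q = 164/8 = 20.5.

20.5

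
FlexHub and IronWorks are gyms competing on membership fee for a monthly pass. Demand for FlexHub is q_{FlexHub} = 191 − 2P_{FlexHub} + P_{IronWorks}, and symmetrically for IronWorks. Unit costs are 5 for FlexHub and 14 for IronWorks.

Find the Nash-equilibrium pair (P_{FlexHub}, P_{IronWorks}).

68.2, 71.8

FlexHub's profit: π = (P_{FlexHub} − 5)(191 − 2P_{FlexHub} + P_{IronWorks}).
∂π/∂P_{FlexHub} = 201 − 4P_{FlexHub} + P_{IronWorks} = 0 ⇒ P_{FlexHub} = 50.25 + 0.25P_{IronWorks}.
Similarly P_{IronWorks} = 54.75 + 0.25P_{FlexHub}.
Substituting the second reaction function into the first: P_{FlexHub} = 50.25 + 0.25(54.75 + 0.25P_{FlexHub}), which gives 0.9375P_{FlexHub} = 63.9375 ⇒ P_{FlexHub} = 68.2.
Then P_{IronWorks} = 54.75 + 0.25·68.2 = 71.8.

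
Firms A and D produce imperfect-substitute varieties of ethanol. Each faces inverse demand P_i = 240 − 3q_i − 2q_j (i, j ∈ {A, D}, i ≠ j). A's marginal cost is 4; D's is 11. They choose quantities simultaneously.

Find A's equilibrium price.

93.8125

Firm A's profit: π = q_A(240 − 3q_A − 2q_D) − 4q_A.
∂π/∂q_A = 236 − 6q_A − 2q_D = 0 ⇒ q_A = 118/3 − (1/3)q_D.
Similarly q_D = 229/6 − (1/3)q_A.
Substituting the second reaction function into the first: q_A = 118/3 − (1/3)(229/6 − (1/3)q_A), which gives (8/9)q_A = 479/18 ⇒ q_A = 29.9375.
Then q_D = 229/6 − (1/3)·29.9375 = 28.1875.
P_A = 240 − 3·29.9375 − 2·28.1875 = 93.8125.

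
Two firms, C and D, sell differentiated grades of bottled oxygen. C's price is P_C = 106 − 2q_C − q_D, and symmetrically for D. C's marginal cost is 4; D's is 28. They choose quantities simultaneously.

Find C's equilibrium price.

Firm C's profit: π = q_C(106 − 2q_C − q_D) − 4q_C.
∂π/∂q_C = 102 − 4q_C − q_D = 0 ⇒ q_C = 25.5 − 0.25q_D.
Similarly q_D = 19.5 − 0.25q_C.
Plugging q_D into C's best response: q_C = 25.5 − 0.25(19.5 − 0.25q_C) ⇒ 0.9375q_C = 20.625, so q_C = 22.
Then q_D = 19.5 − 0.25·22 = 14.
P_C = 106 − 2·22 − 14 = 48.

48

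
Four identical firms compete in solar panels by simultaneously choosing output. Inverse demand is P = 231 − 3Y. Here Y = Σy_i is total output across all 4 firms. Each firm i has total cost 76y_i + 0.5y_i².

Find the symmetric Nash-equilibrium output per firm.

9.6875

A representative firm's profit is π_i = y_i(231 − 3Y) − 76y_i − 0.5y_i², with Y = y_i + Σ_{j≠i} y_j.
First-order condition: 155 − 7y_i − 3Σ_{j≠i} y_j = 0.
Imposing symmetry (y_j = y for all j) turns Σ_{j≠i} y_j into 3y, so 155 = 16y and y = 9.6875.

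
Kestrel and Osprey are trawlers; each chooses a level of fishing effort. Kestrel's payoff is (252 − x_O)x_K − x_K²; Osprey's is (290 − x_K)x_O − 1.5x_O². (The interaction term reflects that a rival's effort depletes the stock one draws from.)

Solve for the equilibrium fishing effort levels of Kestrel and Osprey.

Expanding Kestrel's payoff: 252x_K − x_Ox_K − x_K².
∂π/∂x_K = 252 − x_O − 2x_K = 0, so x_K = 126 − 0.5x_O.
Likewise for Osprey: x_O = 290/3 − (1/3)x_K.
Plugging x_O into Kestrel's best response: x_K = 126 − 0.5(290/3 − (1/3)x_K) ⇒ (5/6)x_K = 233/3, so x_K = 93.2.
Then x_O = 290/3 − (1/3)·93.2 = 65.6.

93.2, 65.6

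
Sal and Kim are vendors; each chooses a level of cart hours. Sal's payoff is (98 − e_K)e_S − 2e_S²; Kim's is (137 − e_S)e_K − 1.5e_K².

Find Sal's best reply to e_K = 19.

Expanding Sal's payoff: 98e_S − e_Ke_S − 2e_S².
∂π/∂e_S = 98 − e_K − 4e_S = 0, so e_S = 24.5 − 0.25e_K.
At e_K = 19: e_S = 24.5 − 0.25·19 = 19.75.

19.75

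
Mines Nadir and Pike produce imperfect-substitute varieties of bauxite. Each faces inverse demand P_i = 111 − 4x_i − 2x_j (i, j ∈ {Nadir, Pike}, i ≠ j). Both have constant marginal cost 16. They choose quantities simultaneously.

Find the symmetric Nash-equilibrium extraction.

Mine Nadir's profit: π = x_{Nadir}(111 − 4x_{Nadir} − 2x_{Pike}) − 16x_{Nadir}.
∂π/∂x_{Nadir} = 95 − 8x_{Nadir} − 2x_{Pike} = 0 ⇒ x_{Nadir} = 11.875 − 0.25x_{Pike}.
Setting x_{Nadir} = x_{Pike} in the reaction function: x_{Nadir} = 11.875 − 0.25x_{Nadir}, so x_{Nadir} = 11.875 / 1.25 = 9.5.

9.5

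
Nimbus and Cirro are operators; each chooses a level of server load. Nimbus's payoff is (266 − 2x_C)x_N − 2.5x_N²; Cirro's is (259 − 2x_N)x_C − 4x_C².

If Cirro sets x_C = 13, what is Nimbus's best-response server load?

Expanding Nimbus's payoff: 266x_N − 2x_Cx_N − 2.5x_N².
∂π/∂x_N = 266 − 2x_C − 5x_N = 0, so x_N = 53.2 − 0.4x_C.
At x_C = 13: x_N = 53.2 − 0.4·13 = 48.

48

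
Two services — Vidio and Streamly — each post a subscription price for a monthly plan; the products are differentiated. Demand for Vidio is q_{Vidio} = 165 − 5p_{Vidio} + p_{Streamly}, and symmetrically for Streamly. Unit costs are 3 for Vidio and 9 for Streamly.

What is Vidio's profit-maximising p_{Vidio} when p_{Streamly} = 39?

21.9

Vidio's profit: π = (p_{Vidio} − 3)(165 − 5p_{Vidio} + p_{Streamly}).
∂π/∂p_{Vidio} = 180 − 10p_{Vidio} + p_{Streamly} = 0 ⇒ p_{Vidio} = 18 + 0.1p_{Streamly}.
At p_{Streamly} = 39: p_{Vidio} = 18 + 0.1·39 = 21.9.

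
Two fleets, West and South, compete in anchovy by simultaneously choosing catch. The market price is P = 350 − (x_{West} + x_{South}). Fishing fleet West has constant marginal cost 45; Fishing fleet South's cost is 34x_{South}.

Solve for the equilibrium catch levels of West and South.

Fishing fleet West's profit: π = x_{West}(350 − (x_{West} + x_{South})) − 45x_{West}.
∂π/∂x_{West} = 305 − 2x_{West} − x_{South} = 0, so x_{West} = 152.5 − 0.5x_{South}.
By the same steps for South: x_{South} = 158 − 0.5x_{West}.
Plugging x_{South} into West's best response: x_{West} = 152.5 − 0.5(158 − 0.5x_{West}) ⇒ 0.75x_{West} = 73.5, so x_{West} = 98.
Then x_{South} = 158 − 0.5·98 = 109.

98, 109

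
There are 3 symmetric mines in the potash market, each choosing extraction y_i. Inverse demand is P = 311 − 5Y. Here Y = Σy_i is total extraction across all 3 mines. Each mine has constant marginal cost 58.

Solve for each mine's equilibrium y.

A representative mine's profit is π_i = y_i(311 − 5Y) − 58y_i, with Y = y_i + Σ_{j≠i} y_j.
First-order condition: 253 − 10y_i − 5Σ_{j≠i} y_j = 0.
In a symmetric equilibrium every mine chooses the same y, so Σ_{j≠i} y_j = 2y. The condition becomes 253 − 20y = 0, giving y = 253/20 = 12.65.

12.65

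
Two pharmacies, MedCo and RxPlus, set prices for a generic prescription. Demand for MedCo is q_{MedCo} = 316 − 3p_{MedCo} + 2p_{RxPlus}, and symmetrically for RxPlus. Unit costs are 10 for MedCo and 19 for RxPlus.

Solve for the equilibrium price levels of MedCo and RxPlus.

88.1875, 91.5625

MedCo's profit: π = (p_{MedCo} − 10)(316 − 3p_{MedCo} + 2p_{RxPlus}).
∂π/∂p_{MedCo} = 346 − 6p_{MedCo} + 2p_{RxPlus} = 0 ⇒ p_{MedCo} = 173/3 + (1/3)p_{RxPlus}.
Similarly p_{RxPlus} = 373/6 + (1/3)p_{MedCo}.
Substituting the second reaction function into the first: p_{MedCo} = 173/3 + (1/3)(373/6 + (1/3)p_{MedCo}), which gives (8/9)p_{MedCo} = 1411/18 ⇒ p_{MedCo} = 88.1875.
Then p_{RxPlus} = 373/6 + (1/3)·88.1875 = 91.5625.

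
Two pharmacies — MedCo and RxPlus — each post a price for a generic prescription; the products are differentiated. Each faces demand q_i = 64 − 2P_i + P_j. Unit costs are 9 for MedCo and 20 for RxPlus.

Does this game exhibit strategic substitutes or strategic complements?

MedCo's profit: π = (P_{MedCo} − 9)(64 − 2P_{MedCo} + P_{RxPlus}).
∂π/∂P_{MedCo} = 82 − 4P_{MedCo} + P_{RxPlus} = 0 ⇒ P_{MedCo} = 20.5 + 0.25P_{RxPlus}.
The best-response slope dP_{MedCo}/dP_{RxPlus} = 0.25 > 0: the reaction function is upward-sloping, so the choices are strategic complements.

strategic complements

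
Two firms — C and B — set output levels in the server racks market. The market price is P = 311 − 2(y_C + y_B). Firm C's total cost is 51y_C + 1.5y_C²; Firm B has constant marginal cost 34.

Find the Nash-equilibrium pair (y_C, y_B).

20.25, 59.125

Firm C's profit: π = y_C(311 − 2(y_C + y_B)) − 51y_C − 1.5y_C².
∂π/∂y_C = 260 − 7y_C − 2y_B = 0, so y_C = 260/7 − (2/7)y_B.
For B: ∂π/∂y_B = 277 − 4y_B − 2y_C = 0 ⇒ y_B = 69.25 − 0.5y_C.
Plugging y_B into C's best response: y_C = 260/7 − (2/7)(69.25 − 0.5y_C) ⇒ (6/7)y_C = 243/14, so y_C = 20.25.
Then y_B = 69.25 − 0.5·20.25 = 59.125.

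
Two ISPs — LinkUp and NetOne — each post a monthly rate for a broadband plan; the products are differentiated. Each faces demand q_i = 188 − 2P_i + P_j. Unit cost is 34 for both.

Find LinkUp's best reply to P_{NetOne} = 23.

69.75

LinkUp's profit: π = (P_{LinkUp} − 34)(188 − 2P_{LinkUp} + P_{NetOne}).
∂π/∂P_{LinkUp} = 256 − 4P_{LinkUp} + P_{NetOne} = 0 ⇒ P_{LinkUp} = 64 + 0.25P_{NetOne}.
At P_{NetOne} = 23: P_{LinkUp} = 64 + 0.25·23 = 69.75.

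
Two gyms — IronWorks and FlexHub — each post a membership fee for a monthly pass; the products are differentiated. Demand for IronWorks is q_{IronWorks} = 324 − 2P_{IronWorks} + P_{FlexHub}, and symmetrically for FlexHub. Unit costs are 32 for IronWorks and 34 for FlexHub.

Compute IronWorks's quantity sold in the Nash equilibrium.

195.2

IronWorks's profit: π = (P_{IronWorks} − 32)(324 − 2P_{IronWorks} + P_{FlexHub}).
∂π/∂P_{IronWorks} = 388 − 4P_{IronWorks} + P_{FlexHub} = 0 ⇒ P_{IronWorks} = 97 + 0.25P_{FlexHub}.
Similarly P_{FlexHub} = 98 + 0.25P_{IronWorks}.
Substituting the second reaction function into the first: P_{IronWorks} = 97 + 0.25(98 + 0.25P_{IronWorks}), which gives 0.9375P_{IronWorks} = 121.5 ⇒ P_{IronWorks} = 129.6.
Then P_{FlexHub} = 98 + 0.25·129.6 = 130.4.
q_{IronWorks} = 324 − 2·129.6 + 130.4 = 195.2.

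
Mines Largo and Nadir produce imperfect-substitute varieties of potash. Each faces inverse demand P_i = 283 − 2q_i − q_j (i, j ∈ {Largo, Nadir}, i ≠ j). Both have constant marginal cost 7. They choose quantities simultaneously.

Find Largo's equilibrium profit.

6094.08

Mine Largo's profit: π = q_{Largo}(283 − 2q_{Largo} − q_{Nadir}) − 7q_{Largo}.
∂π/∂q_{Largo} = 276 − 4q_{Largo} − q_{Nadir} = 0 ⇒ q_{Largo} = 69 − 0.25q_{Nadir}.
By symmetry q_{Nadir} = q_{Largo}; substituting into the reaction function, 1.25q_{Largo} = 69 and q_{Largo} = 55.2.
P_{Largo} = 283 − 2·55.2 − 55.2 = 117.4.
Profit = (117.4 − 7)·55.2 = 6094.08.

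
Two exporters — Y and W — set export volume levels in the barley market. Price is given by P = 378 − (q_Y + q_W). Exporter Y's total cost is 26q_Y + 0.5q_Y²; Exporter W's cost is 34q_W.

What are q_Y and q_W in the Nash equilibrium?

Exporter Y's profit: π = q_Y(378 − (q_Y + q_W)) − 26q_Y − 0.5q_Y².
∂π/∂q_Y = 352 − 3q_Y − q_W = 0, so q_Y = 352/3 − (1/3)q_W.
For W: ∂π/∂q_W = 344 − 2q_W − q_Y = 0 ⇒ q_W = 172 − 0.5q_Y.
Plugging q_W into Y's best response: q_Y = 352/3 − (1/3)(172 − 0.5q_Y) ⇒ (5/6)q_Y = 60, so q_Y = 72.
Then q_W = 172 − 0.5·72 = 136.

72, 136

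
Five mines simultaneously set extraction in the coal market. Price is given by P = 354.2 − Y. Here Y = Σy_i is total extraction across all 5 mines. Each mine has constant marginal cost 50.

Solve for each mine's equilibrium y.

50.7

A representative mine's profit is π_i = y_i(354.2 − Y) − 50y_i, with Y = y_i + Σ_{j≠i} y_j.
First-order condition: 304.2 − 2y_i − Σ_{j≠i} y_j = 0.
With identical mines, set every y_j = y: then 304.2 − 2y − 4y = 0, i.e. y = 304.2/6 = 50.7.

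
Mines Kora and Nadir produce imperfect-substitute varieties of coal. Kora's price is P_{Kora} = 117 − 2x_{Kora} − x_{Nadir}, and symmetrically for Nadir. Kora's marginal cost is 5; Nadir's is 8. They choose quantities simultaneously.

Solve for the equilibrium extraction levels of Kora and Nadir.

Mine Kora's profit: π = x_{Kora}(117 − 2x_{Kora} − x_{Nadir}) − 5x_{Kora}.
∂π/∂x_{Kora} = 112 − 4x_{Kora} − x_{Nadir} = 0 ⇒ x_{Kora} = 28 − 0.25x_{Nadir}.
Similarly x_{Nadir} = 27.25 − 0.25x_{Kora}.
Substituting the second reaction function into the first: x_{Kora} = 28 − 0.25(27.25 − 0.25x_{Kora}), which gives 0.9375x_{Kora} = 21.1875 ⇒ x_{Kora} = 22.6.
Then x_{Nadir} = 27.25 − 0.25·22.6 = 21.6.

22.6, 21.6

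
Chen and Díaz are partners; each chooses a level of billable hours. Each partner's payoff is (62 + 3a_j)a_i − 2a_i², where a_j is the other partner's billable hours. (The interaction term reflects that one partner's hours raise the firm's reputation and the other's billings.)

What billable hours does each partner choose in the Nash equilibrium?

62

Chen's payoff is (62 + 3a_D)a_C − 2a_C².
∂π/∂a_C = 62 + 3a_D − 4a_C = 0, so a_C = 15.5 + 0.75a_D.
The game is symmetric, so in equilibrium a_D = a_C: the reaction function gives 0.25a_C = 15.5, hence a_C = 62.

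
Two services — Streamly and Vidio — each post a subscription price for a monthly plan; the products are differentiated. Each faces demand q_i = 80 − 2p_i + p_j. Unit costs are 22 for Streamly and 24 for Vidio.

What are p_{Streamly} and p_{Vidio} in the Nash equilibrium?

41.6, 42.4

Streamly's profit: π = (p_{Streamly} − 22)(80 − 2p_{Streamly} + p_{Vidio}).
∂π/∂p_{Streamly} = 124 − 4p_{Streamly} + p_{Vidio} = 0 ⇒ p_{Streamly} = 31 + 0.25p_{Vidio}.
Similarly p_{Vidio} = 32 + 0.25p_{Streamly}.
Plugging p_{Vidio} into Streamly's best response: p_{Streamly} = 31 + 0.25(32 + 0.25p_{Streamly}) ⇒ 0.9375p_{Streamly} = 39, so p_{Streamly} = 41.6.
Then p_{Vidio} = 32 + 0.25·41.6 = 42.4.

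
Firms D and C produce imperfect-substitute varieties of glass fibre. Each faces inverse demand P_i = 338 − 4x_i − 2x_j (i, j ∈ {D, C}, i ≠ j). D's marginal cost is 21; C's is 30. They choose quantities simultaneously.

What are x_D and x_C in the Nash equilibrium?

Firm D's profit: π = x_D(338 − 4x_D − 2x_C) − 21x_D.
∂π/∂x_D = 317 − 8x_D − 2x_C = 0 ⇒ x_D = 39.625 − 0.25x_C.
Similarly x_C = 38.5 − 0.25x_D.
Plugging x_C into D's best response: x_D = 39.625 − 0.25(38.5 − 0.25x_D) ⇒ 0.9375x_D = 30, so x_D = 32.
Then x_C = 38.5 − 0.25·32 = 30.5.

32, 30.5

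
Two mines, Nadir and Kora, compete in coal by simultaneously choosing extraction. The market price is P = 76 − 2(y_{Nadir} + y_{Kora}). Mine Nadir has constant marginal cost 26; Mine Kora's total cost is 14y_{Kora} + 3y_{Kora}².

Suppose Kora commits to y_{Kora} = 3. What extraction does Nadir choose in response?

Mine Nadir's profit: π = y_{Nadir}(76 − 2(y_{Nadir} + y_{Kora})) − 26y_{Nadir}.
∂π/∂y_{Nadir} = 50 − 4y_{Nadir} − 2y_{Kora} = 0, so y_{Nadir} = 12.5 − 0.5y_{Kora}.
At y_{Kora} = 3: y_{Nadir} = 12.5 − 0.5·3 = 11.

11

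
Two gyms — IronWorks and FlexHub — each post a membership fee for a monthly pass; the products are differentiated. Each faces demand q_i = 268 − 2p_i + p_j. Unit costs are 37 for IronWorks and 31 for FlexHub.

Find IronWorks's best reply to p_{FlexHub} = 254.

149

IronWorks's profit: π = (p_{IronWorks} − 37)(268 − 2p_{IronWorks} + p_{FlexHub}).
∂π/∂p_{IronWorks} = 342 − 4p_{IronWorks} + p_{FlexHub} = 0 ⇒ p_{IronWorks} = 85.5 + 0.25p_{FlexHub}.
At p_{FlexHub} = 254: p_{IronWorks} = 85.5 + 0.25·254 = 149.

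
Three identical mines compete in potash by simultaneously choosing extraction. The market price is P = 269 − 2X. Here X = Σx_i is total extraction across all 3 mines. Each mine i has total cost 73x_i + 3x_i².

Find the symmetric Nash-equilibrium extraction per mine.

14

A representative mine's profit is π_i = x_i(269 − 2X) − 73x_i − 3x_i², with X = x_i + Σ_{j≠i} x_j.
First-order condition: 196 − 10x_i − 2Σ_{j≠i} x_j = 0.
Imposing symmetry (x_j = x for all j) turns Σ_{j≠i} x_j into 2x, so 196 = 14x and x = 14.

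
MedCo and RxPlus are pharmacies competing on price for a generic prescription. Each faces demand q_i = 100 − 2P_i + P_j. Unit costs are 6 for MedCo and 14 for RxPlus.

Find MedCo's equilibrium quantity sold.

MedCo's profit: π = (P_{MedCo} − 6)(100 − 2P_{MedCo} + P_{RxPlus}).
∂π/∂P_{MedCo} = 112 − 4P_{MedCo} + P_{RxPlus} = 0 ⇒ P_{MedCo} = 28 + 0.25P_{RxPlus}.
Similarly P_{RxPlus} = 32 + 0.25P_{MedCo}.
Plugging P_{RxPlus} into MedCo's best response: P_{MedCo} = 28 + 0.25(32 + 0.25P_{MedCo}) ⇒ 0.9375P_{MedCo} = 36, so P_{MedCo} = 38.4.
Then P_{RxPlus} = 32 + 0.25·38.4 = 41.6.
q_{MedCo} = 100 − 2·38.4 + 41.6 = 64.8.

64.8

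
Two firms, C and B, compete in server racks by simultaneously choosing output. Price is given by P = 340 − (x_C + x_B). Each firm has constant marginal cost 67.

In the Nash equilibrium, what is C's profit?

8281

Firm C's profit: π = x_C(340 − (x_C + x_B)) − 67x_C.
∂π/∂x_C = 273 − 2x_C − x_B = 0, so x_C = 136.5 − 0.5x_B.
Setting x_C = x_B in the reaction function: x_C = 136.5 − 0.5x_C, so x_C = 136.5 / 1.5 = 91.
Price P = 340 − 182 = 158.
C's profit: (158 − 67)·91 = 8281.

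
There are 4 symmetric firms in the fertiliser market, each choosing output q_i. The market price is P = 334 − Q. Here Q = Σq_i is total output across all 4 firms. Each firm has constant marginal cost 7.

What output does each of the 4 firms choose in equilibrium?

65.4

A representative firm's profit is π_i = q_i(334 − Q) − 7q_i, with Q = q_i + Σ_{j≠i} q_j.
First-order condition: 327 − 2q_i − Σ_{j≠i} q_j = 0.
With identical firms, set every q_j = q: then 327 − 2q − 3q = 0, i.e. q = 327/5 = 65.4.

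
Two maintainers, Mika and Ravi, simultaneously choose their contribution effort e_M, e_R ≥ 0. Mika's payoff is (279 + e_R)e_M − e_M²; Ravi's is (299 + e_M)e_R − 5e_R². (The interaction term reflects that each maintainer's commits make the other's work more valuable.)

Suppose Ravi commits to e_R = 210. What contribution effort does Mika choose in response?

244.5

Expanding Mika's payoff: 279e_M + e_Re_M − e_M².
∂π/∂e_M = 279 + e_R − 2e_M = 0, so e_M = 139.5 + 0.5e_R.
At e_R = 210: e_M = 139.5 + 0.5·210 = 244.5.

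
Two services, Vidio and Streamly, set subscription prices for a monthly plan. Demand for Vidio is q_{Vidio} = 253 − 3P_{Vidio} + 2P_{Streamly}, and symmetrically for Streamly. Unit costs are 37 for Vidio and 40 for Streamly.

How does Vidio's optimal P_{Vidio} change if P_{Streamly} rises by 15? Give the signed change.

5

Vidio's profit: π = (P_{Vidio} − 37)(253 − 3P_{Vidio} + 2P_{Streamly}).
∂π/∂P_{Vidio} = 364 − 6P_{Vidio} + 2P_{Streamly} = 0 ⇒ P_{Vidio} = 182/3 + (1/3)P_{Streamly}.
The reaction-function slope is 1/3, so a 15-unit rise in P_{Streamly} moves P_{Vidio} by 1/3 × 15 = 5. Vidio's best response rises — the actions are strategic complements.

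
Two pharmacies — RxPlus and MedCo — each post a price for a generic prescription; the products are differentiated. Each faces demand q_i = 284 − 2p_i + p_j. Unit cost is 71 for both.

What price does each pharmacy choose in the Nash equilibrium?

142

RxPlus's profit: π = (p_{RxPlus} − 71)(284 − 2p_{RxPlus} + p_{MedCo}).
∂π/∂p_{RxPlus} = 426 − 4p_{RxPlus} + p_{MedCo} = 0 ⇒ p_{RxPlus} = 106.5 + 0.25p_{MedCo}.
The game is symmetric, so in equilibrium p_{MedCo} = p_{RxPlus}: the reaction function gives 0.75p_{RxPlus} = 106.5, hence p_{RxPlus} = 142.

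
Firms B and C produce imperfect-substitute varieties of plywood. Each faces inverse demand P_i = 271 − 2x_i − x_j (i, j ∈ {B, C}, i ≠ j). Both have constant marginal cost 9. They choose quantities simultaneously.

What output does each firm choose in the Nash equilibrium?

Firm B's profit: π = x_B(271 − 2x_B − x_C) − 9x_B.
∂π/∂x_B = 262 − 4x_B − x_C = 0 ⇒ x_B = 65.5 − 0.25x_C.
By symmetry x_C = x_B; substituting into the reaction function, 1.25x_B = 65.5 and x_B = 52.4.

52.4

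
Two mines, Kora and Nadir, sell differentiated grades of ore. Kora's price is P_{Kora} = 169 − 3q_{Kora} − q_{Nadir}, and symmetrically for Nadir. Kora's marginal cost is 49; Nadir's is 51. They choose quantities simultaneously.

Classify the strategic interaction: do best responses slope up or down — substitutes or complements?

strategic substitutes

Mine Kora's profit: π = q_{Kora}(169 − 3q_{Kora} − q_{Nadir}) − 49q_{Kora}.
∂π/∂q_{Kora} = 120 − 6q_{Kora} − q_{Nadir} = 0 ⇒ q_{Kora} = 20 − (1/6)q_{Nadir}.
The best-response slope dq_{Kora}/dq_{Nadir} = −1/6 < 0: the reaction function is downward-sloping, so the choices are strategic substitutes.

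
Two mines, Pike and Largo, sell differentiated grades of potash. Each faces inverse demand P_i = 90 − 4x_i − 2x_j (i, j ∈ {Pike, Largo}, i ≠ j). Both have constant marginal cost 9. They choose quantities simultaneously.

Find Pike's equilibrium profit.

262.44

Mine Pike's profit: π = x_{Pike}(90 − 4x_{Pike} − 2x_{Largo}) − 9x_{Pike}.
∂π/∂x_{Pike} = 81 − 8x_{Pike} − 2x_{Largo} = 0 ⇒ x_{Pike} = 10.125 − 0.25x_{Largo}.
The game is symmetric, so in equilibrium x_{Largo} = x_{Pike}: the reaction function gives 1.25x_{Pike} = 10.125, hence x_{Pike} = 8.1.
P_{Pike} = 90 − 4·8.1 − 2·8.1 = 41.4.
Profit = (41.4 − 9)·8.1 = 262.44.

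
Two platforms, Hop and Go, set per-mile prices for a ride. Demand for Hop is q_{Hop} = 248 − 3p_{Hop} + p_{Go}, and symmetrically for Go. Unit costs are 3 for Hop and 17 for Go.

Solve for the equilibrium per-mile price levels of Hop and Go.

Hop's profit: π = (p_{Hop} − 3)(248 − 3p_{Hop} + p_{Go}).
∂π/∂p_{Hop} = 257 − 6p_{Hop} + p_{Go} = 0 ⇒ p_{Hop} = 257/6 + (1/6)p_{Go}.
Similarly p_{Go} = 299/6 + (1/6)p_{Hop}.
Substituting the second reaction function into the first: p_{Hop} = 257/6 + (1/6)(299/6 + (1/6)p_{Hop}), which gives (35/36)p_{Hop} = 1841/36 ⇒ p_{Hop} = 52.6.
Then p_{Go} = 299/6 + (1/6)·52.6 = 58.6.

52.6, 58.6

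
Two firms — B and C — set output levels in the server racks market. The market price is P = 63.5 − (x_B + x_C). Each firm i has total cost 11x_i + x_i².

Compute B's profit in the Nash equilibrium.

220.5

Firm B's profit: π = x_B(63.5 − (x_B + x_C)) − 11x_B − x_B².
∂π/∂x_B = 52.5 − 4x_B − x_C = 0, so x_B = 13.125 − 0.25x_C.
By symmetry x_C = x_B; substituting into the reaction function, 1.25x_B = 13.125 and x_B = 10.5.
Price P = 63.5 − 21 = 42.5.
B's profit: (42.5 − 11)·10.5 − (10.5)² = 220.5.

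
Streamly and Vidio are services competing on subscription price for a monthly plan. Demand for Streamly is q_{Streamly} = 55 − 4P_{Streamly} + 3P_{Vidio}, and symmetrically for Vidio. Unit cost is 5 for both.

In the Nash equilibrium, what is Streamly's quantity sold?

Streamly's profit: π = (P_{Streamly} − 5)(55 − 4P_{Streamly} + 3P_{Vidio}).
∂π/∂P_{Streamly} = 75 − 8P_{Streamly} + 3P_{Vidio} = 0 ⇒ P_{Streamly} = 9.375 + 0.375P_{Vidio}.
The game is symmetric, so in equilibrium P_{Vidio} = P_{Streamly}: the reaction function gives 0.625P_{Streamly} = 9.375, hence P_{Streamly} = 15.
q_{Streamly} = 55 − 4·15 + 3·15 = 40.

40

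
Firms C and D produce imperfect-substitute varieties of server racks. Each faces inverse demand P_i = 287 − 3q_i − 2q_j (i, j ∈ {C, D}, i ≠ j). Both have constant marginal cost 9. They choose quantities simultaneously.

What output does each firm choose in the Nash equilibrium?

Firm C's profit: π = q_C(287 − 3q_C − 2q_D) − 9q_C.
∂π/∂q_C = 278 − 6q_C − 2q_D = 0 ⇒ q_C = 139/3 − (1/3)q_D.
Setting q_C = q_D in the reaction function: q_C = 139/3 − (1/3)q_C, so q_C = (139/3) / (4/3) = 34.75.

34.75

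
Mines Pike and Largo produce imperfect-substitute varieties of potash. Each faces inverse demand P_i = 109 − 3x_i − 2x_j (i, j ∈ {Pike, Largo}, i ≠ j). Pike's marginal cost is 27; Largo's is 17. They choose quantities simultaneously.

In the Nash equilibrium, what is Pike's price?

Mine Pike's profit: π = x_{Pike}(109 − 3x_{Pike} − 2x_{Largo}) − 27x_{Pike}.
∂π/∂x_{Pike} = 82 − 6x_{Pike} − 2x_{Largo} = 0 ⇒ x_{Pike} = 41/3 − (1/3)x_{Largo}.
Similarly x_{Largo} = 46/3 − (1/3)x_{Pike}.
Solving the two reaction functions simultaneously: (1 − (−1/3)(−1/3))x_{Pike} = 41/3 − (1/3)·(46/3), so (8/9)x_{Pike} = 77/9 and x_{Pike} = 9.625.
Then x_{Largo} = 46/3 − (1/3)·9.625 = 12.125.
P_{Pike} = 109 − 3·9.625 − 2·12.125 = 55.875.

55.875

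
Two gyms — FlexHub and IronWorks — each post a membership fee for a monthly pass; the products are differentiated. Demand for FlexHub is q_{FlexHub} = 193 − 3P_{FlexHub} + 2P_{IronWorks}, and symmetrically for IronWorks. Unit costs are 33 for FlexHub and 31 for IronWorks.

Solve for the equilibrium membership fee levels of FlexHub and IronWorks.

FlexHub's profit: π = (P_{FlexHub} − 33)(193 − 3P_{FlexHub} + 2P_{IronWorks}).
∂π/∂P_{FlexHub} = 292 − 6P_{FlexHub} + 2P_{IronWorks} = 0 ⇒ P_{FlexHub} = 146/3 + (1/3)P_{IronWorks}.
Similarly P_{IronWorks} = 143/3 + (1/3)P_{FlexHub}.
Solving the two reaction functions simultaneously: (1 − (1/3)(1/3))P_{FlexHub} = 146/3 + (1/3)·(143/3), so (8/9)P_{FlexHub} = 581/9 and P_{FlexHub} = 72.625.
Then P_{IronWorks} = 143/3 + (1/3)·72.625 = 71.875.

72.625, 71.875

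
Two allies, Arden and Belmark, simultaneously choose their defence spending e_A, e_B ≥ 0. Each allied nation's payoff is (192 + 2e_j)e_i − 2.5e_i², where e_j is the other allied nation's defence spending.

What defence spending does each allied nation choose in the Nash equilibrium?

64

Arden's payoff is (192 + 2e_B)e_A − 2.5e_A².
∂π/∂e_A = 192 + 2e_B − 5e_A = 0, so e_A = 38.4 + 0.4e_B.
Setting e_A = e_B in the reaction function: e_A = 38.4 + 0.4e_A, so e_A = 38.4 / 0.6 = 64.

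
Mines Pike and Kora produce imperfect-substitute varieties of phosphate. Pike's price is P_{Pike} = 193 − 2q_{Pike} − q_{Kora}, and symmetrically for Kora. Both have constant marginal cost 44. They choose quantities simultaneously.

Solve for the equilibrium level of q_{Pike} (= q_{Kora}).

29.8

Mine Pike's profit: π = q_{Pike}(193 − 2q_{Pike} − q_{Kora}) − 44q_{Pike}.
∂π/∂q_{Pike} = 149 − 4q_{Pike} − q_{Kora} = 0 ⇒ q_{Pike} = 37.25 − 0.25q_{Kora}.
Setting q_{Pike} = q_{Kora} in the reaction function: q_{Pike} = 37.25 − 0.25q_{Pike}, so q_{Pike} = 37.25 / 1.25 = 29.8.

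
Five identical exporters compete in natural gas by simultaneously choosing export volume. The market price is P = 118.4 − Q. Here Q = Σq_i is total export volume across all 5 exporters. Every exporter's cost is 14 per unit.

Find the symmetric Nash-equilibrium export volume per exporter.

A representative exporter's profit is π_i = q_i(118.4 − Q) − 14q_i, with Q = q_i + Σ_{j≠i} q_j.
First-order condition: 104.4 − 2q_i − Σ_{j≠i} q_j = 0.
With identical exporters, set every q_j = q: then 104.4 − 2q − 4q = 0, i.e. q = 104.4/6 = 17.4.

17.4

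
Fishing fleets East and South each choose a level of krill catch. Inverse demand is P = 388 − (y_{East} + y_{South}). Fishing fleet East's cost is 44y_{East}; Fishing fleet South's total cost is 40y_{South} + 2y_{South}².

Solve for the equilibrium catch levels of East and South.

156, 32

Fishing fleet East's profit: π = y_{East}(388 − (y_{East} + y_{South})) − 44y_{East}.
∂π/∂y_{East} = 344 − 2y_{East} − y_{South} = 0, so y_{East} = 172 − 0.5y_{South}.
For South: ∂π/∂y_{South} = 348 − 6y_{South} − y_{East} = 0 ⇒ y_{South} = 58 − (1/6)y_{East}.
Plugging y_{South} into East's best response: y_{East} = 172 − 0.5(58 − (1/6)y_{East}) ⇒ (11/12)y_{East} = 143, so y_{East} = 156.
Then y_{South} = 58 − (1/6)·156 = 32.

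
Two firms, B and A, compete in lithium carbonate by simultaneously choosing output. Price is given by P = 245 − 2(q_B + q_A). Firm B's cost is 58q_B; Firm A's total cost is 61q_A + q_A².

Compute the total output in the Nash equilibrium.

Firm B's profit: π = q_B(245 − 2(q_B + q_A)) − 58q_B.
∂π/∂q_B = 187 − 4q_B − 2q_A = 0, so q_B = 46.75 − 0.5q_A.
For A: ∂π/∂q_A = 184 − 6q_A − 2q_B = 0 ⇒ q_A = 92/3 − (1/3)q_B.
Substituting the second reaction function into the first: q_B = 46.75 − 0.5(92/3 − (1/3)q_B), which gives (5/6)q_B = 377/12 ⇒ q_B = 37.7.
Then q_A = 92/3 − (1/3)·37.7 = 18.1.
Total output: 37.7 + 18.1 = 55.8.

55.8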